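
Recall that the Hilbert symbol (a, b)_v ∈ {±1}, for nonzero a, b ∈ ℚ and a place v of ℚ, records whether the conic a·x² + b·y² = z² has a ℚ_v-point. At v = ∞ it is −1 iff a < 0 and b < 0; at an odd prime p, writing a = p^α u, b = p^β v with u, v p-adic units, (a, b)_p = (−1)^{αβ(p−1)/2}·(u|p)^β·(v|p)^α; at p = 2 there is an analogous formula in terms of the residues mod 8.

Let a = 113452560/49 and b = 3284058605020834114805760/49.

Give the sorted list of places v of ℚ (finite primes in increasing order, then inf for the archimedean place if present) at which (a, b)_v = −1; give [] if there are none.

Mod squares: a ≡ 787865, b ≡ 753610. Check v ∈ {∞, 2, 3, 5, 7, 11, 13, 17, 23, 31}.
v=2: v_2(a)=4, v_2(b)=13; units ≡ 1, 5 (mod 8); ε·ε+αω+βω = 0·0+4·1+13·0 ≡ 0  ⇒  (a,b)_2 = +1.
v=5: a=5^1·(≡3), b=5^1·(≡3) mod 5; (3|5)=-1, (3|5)=-1; (−1)^{1·1·2}·(-1)^1·(-1)^1 = +1.
v=7: a=7^-2·(≡4), b=7^-2·(≡2) mod 7; (4|7)=+1, (2|7)=+1; (−1)^{-2·-2·3}·(+1)^-2·(+1)^-2 = +1.
v=∞: 787865 > 0 and 753610 > 0  ⇒  (a,b)_∞ = +1.
v=23: a=23^1·(≡16), b=23^4·(≡22) mod 23; (16|23)=+1, (22|23)=-1; (−1)^{1·4·11}·(+1)^4·(-1)^1 = -1.
v=13: a=13^1·(≡9), b=13^3·(≡1) mod 13; (9|13)=+1, (1|13)=+1; (−1)^{1·3·6}·(+1)^3·(+1)^1 = +1.
v=11: a=11^0·(≡9), b=11^1·(≡8) mod 11; (9|11)=+1, (8|11)=-1; (−1)^{0·1·5}·(+1)^1·(-1)^0 = +1.
v=31: a=31^1·(≡22), b=31^3·(≡30) mod 31; (22|31)=-1, (30|31)=-1; (−1)^{1·3·15}·(-1)^3·(-1)^1 = -1.
v=17: a=17^1·(≡5), b=17^3·(≡10) mod 17; (5|17)=-1, (10|17)=-1; (−1)^{1·3·8}·(-1)^3·(-1)^1 = +1.
v=3: a=3^2·(≡2), b=3^4·(≡1) mod 3; (2|3)=-1, (1|3)=+1; (−1)^{2·4·1}·(-1)^4·(+1)^2 = +1.
Ram(787865, 753610) = {23, 31}; no ℚ_23-point on the conic.

[23, 31]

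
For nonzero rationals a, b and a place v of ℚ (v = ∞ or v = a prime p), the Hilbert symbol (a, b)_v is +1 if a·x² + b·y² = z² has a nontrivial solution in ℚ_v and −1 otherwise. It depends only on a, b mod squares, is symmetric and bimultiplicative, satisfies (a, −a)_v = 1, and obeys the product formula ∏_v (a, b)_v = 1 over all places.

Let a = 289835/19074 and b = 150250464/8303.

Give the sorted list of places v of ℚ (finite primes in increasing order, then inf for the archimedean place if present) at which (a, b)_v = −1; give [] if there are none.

Mod squares: a ≡ 2310, b ≡ 322. Check v ∈ {∞, 2, 3, 5, 7, 11, 13, 17, 19, 23}.
v=13: a=13^2·(≡4), b=13^2·(≡10) mod 13; (4|13)=+1, (10|13)=+1; (−1)^{2·2·6}·(+1)^2·(+1)^2 = +1.
v=7: a=7^3·(≡2), b=7^3·(≡2) mod 7; (2|7)=+1, (2|7)=+1; (−1)^{3·3·3}·(+1)^3·(+1)^3 = -1.
v=17: a=17^-2·(≡16), b=17^0·(≡16) mod 17; (16|17)=+1, (16|17)=+1; (−1)^{-2·0·8}·(+1)^0·(+1)^-2 = +1.
v=2: v_2(a)=-1, v_2(b)=5; units ≡ 3, 1 (mod 8); ε·ε+αω+βω = 1·0+-1·0+5·1 ≡ 1  ⇒  (a,b)_2 = -1.
v=11: a=11^-1·(≡1), b=11^0·(≡5) mod 11; (1|11)=+1, (5|11)=+1; (−1)^{-1·0·5}·(+1)^0·(+1)^-1 = +1.
v=3: a=3^-1·(≡2), b=3^4·(≡1) mod 3; (2|3)=-1, (1|3)=+1; (−1)^{-1·4·1}·(-1)^4·(+1)^-1 = +1.
v=5: a=5^1·(≡3), b=5^0·(≡3) mod 5; (3|5)=-1, (3|5)=-1; (−1)^{1·0·2}·(-1)^0·(-1)^1 = -1.
v=23: a=23^0·(≡5), b=23^-1·(≡7) mod 23; (5|23)=-1, (7|23)=-1; (−1)^{0·-1·11}·(-1)^-1·(-1)^0 = -1.
v=19: a=19^0·(≡5), b=19^-2·(≡15) mod 19; (5|19)=+1, (15|19)=-1; (−1)^{0·-2·9}·(+1)^-2·(-1)^0 = +1.
v=∞: 2310 > 0 and 322 > 0  ⇒  (a,b)_∞ = +1.
(2310, 322 / ℚ) ramifies at {2, 5, 7, 23}: a division algebra.

[2, 5, 7, 23]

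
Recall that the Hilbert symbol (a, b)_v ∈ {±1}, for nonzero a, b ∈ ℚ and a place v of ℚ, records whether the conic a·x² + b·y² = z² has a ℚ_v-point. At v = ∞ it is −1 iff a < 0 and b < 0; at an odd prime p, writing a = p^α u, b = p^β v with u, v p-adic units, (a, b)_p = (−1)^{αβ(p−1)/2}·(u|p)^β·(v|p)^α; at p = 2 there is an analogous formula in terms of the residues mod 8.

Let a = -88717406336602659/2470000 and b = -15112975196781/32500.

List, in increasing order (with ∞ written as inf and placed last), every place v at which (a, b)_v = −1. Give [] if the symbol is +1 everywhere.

[2, 7, 11, 13, 19, inf]

(a, b) ≡ (-2717, -273) mod (ℚ^×)²; places V = {2, 3, 5, 7, 11, 13, 17, 19, 41, ∞}.
(a,b)_5: α=-4, u≡3; β=-4, v≡2 (mod 5); (3|5)=-1, (2|5)=-1; sign (−1)^0·-1^-4·-1^-4 = +1.
(a,b)_13: α=-1, u≡12; β=-1, v≡8 (mod 13); (12|13)=+1, (8|13)=-1; sign (−1)^0·+1^-1·-1^-1 = -1.
(a,b)_41: α=0, u≡13; β=2, v≡17 (mod 41); (13|41)=-1, (17|41)=-1; sign (−1)^0·-1^2·-1^0 = +1.
(a,b)_2: α=-4, β=-2; u≡3, v≡7 (mod 8); ε(u)ε(v)=1·1, αω(v)=-4·0, βω(u)=-2·1; sum ≡ 1  ⇒  -1.
(a,b)_19: α=-1, u≡7; β=2, v≡15 (mod 19); (7|19)=+1, (15|19)=-1; sign (−1)^0·+1^2·-1^-1 = -1.
(a,b)_11: α=7, u≡2; β=4, v≡10 (mod 11); (2|11)=-1, (10|11)=-1; sign (−1)^0·-1^4·-1^7 = -1.
(a,b)_17: α=2, u≡6; β=0, v≡9 (mod 17); (6|17)=-1, (9|17)=+1; sign (−1)^0·-1^0·+1^2 = +1.
(a,b)_7: α=4, u≡5; β=1, v≡3 (mod 7); (5|7)=-1, (3|7)=-1; sign (−1)^0·-1^1·-1^4 = -1.
(a,b)_3: α=8, u≡1; β=5, v≡2 (mod 3); (1|3)=+1, (2|3)=-1; sign (−1)^0·+1^5·-1^8 = +1.
(a,b)_∞: sgn(-2717)=−, sgn(-273)=−, so -1.
|Ram(-2717, -273)| = 6, even; anisotropic at {2, 7, 11, 13, 19, ∞}.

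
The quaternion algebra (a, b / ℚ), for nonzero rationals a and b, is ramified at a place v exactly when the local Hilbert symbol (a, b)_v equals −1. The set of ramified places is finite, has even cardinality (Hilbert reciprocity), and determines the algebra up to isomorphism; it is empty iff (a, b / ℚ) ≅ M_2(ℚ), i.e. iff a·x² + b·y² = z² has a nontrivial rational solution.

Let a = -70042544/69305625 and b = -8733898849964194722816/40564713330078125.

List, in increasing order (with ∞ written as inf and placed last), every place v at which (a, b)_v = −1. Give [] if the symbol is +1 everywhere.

[13, inf]

(a, b) ≡ (-299, -345345) mod (ℚ^×)²; places V = {2, 3, 5, 7, 11, 13, 19, 23, 37, 41, ∞}.
(a,b)_2: α=4, β=10; u≡5, v≡7 (mod 8); ε(u)ε(v)=0·1, αω(v)=4·0, βω(u)=10·1; sum ≡ 0  ⇒  +1.
(a,b)_11: α=4, u≡3; β=11, v≡7 (mod 11); (3|11)=+1, (7|11)=-1; sign (−1)^0·+1^11·-1^4 = +1.
(a,b)_3: α=-4, u≡1; β=3, v≡1 (mod 3); (1|3)=+1, (1|3)=+1; sign (−1)^0·+1^3·+1^-4 = +1.
(a,b)_7: α=0, u≡4; β=1, v≡4 (mod 7); (4|7)=+1, (4|7)=+1; sign (−1)^0·+1^1·+1^0 = +1.
(a,b)_41: α=0, u≡13; β=-2, v≡4 (mod 41); (13|41)=-1, (4|41)=+1; sign (−1)^0·-1^-2·+1^0 = +1.
(a,b)_∞: sgn(-299)=−, sgn(-345345)=−, so -1.
(a,b)_5: α=-4, u≡4; β=-11, v≡1 (mod 5); (4|5)=+1, (1|5)=+1; sign (−1)^0·+1^-11·+1^-4 = +1.
(a,b)_37: α=-2, u≡34; β=-2, v≡18 (mod 37); (34|37)=+1, (18|37)=-1; sign (−1)^0·+1^-2·-1^-2 = +1.
(a,b)_23: α=1, u≡10; β=3, v≡3 (mod 23); (10|23)=-1, (3|23)=+1; sign (−1)^1·-1^3·+1^1 = +1.
(a,b)_13: α=1, u≡12; β=1, v≡5 (mod 13); (12|13)=+1, (5|13)=-1; sign (−1)^0·+1^1·-1^1 = -1.
(a,b)_19: α=0, u≡7; β=-2, v≡13 (mod 19); (7|19)=+1, (13|19)=-1; sign (−1)^0·+1^-2·-1^0 = +1.
|Ram(-299, -345345)| = 2, even; anisotropic at {13, ∞}.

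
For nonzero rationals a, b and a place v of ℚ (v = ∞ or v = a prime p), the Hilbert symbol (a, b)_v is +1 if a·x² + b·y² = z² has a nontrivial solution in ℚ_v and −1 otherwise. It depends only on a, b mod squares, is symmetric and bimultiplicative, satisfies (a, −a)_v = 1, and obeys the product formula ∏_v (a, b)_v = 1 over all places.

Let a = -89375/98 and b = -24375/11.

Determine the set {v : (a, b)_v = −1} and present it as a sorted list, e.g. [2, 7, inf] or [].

Mod squares: a ≡ -286, b ≡ -429. Check v ∈ {∞, 2, 3, 5, 7, 11, 13}.
v=11: a=11^1·(≡7), b=11^-1·(≡1) mod 11; (7|11)=-1, (1|11)=+1; (−1)^{1·-1·5}·(-1)^-1·(+1)^1 = +1.
v=∞: -286 < 0 and -429 < 0  ⇒  (a,b)_∞ = -1.
v=7: a=7^-2·(≡4), b=7^0·(≡5) mod 7; (4|7)=+1, (5|7)=-1; (−1)^{-2·0·3}·(+1)^0·(-1)^-2 = +1.
v=13: a=13^1·(≡4), b=13^1·(≡8) mod 13; (4|13)=+1, (8|13)=-1; (−1)^{1·1·6}·(+1)^1·(-1)^1 = -1.
v=3: a=3^0·(≡2), b=3^1·(≡1) mod 3; (2|3)=-1, (1|3)=+1; (−1)^{0·1·1}·(-1)^1·(+1)^0 = -1.
v=5: a=5^4·(≡4), b=5^4·(≡1) mod 5; (4|5)=+1, (1|5)=+1; (−1)^{4·4·2}·(+1)^4·(+1)^4 = +1.
v=2: v_2(a)=-1, v_2(b)=0; units ≡ 1, 3 (mod 8); ε·ε+αω+βω = 0·1+-1·1+0·0 ≡ 1  ⇒  (a,b)_2 = -1.
Ram(-286, -429) = {2, 3, 13, ∞}; no ℚ_2-point on the conic.

[2, 3, 13, inf]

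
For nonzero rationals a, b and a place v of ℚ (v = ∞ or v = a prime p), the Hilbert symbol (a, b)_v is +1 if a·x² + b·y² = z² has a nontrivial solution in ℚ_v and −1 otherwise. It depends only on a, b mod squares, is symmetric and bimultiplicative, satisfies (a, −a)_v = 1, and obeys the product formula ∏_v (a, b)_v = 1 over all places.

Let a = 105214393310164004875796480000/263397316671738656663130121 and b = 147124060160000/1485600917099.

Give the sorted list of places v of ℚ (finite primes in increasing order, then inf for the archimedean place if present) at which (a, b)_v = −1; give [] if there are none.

[11, 17]

(a, b) ≡ (62, 336226) mod (ℚ^×)²; places V = {2, 5, 7, 11, 13, 17, 29, 31, 53, 59, ∞}.
(a,b)_29: α=-4, u≡25; β=-1, v≡24 (mod 29); (25|29)=+1, (24|29)=+1; sign (−1)^0·+1^-1·+1^-4 = +1.
(a,b)_2: α=39, β=19; u≡7, v≡1 (mod 8); ε(u)ε(v)=1·0, αω(v)=39·0, βω(u)=19·0; sum ≡ 0  ⇒  +1.
(a,b)_11: α=2, u≡10; β=1, v≡2 (mod 11); (10|11)=-1, (2|11)=-1; sign (−1)^0·-1^1·-1^2 = -1.
(a,b)_∞: sgn(62)=+, sgn(336226)=+, so +1.
(a,b)_7: α=10, u≡5; β=4, v≡4 (mod 7); (5|7)=-1, (4|7)=+1; sign (−1)^0·-1^4·+1^10 = +1.
(a,b)_31: α=1, u≡25; β=-1, v≡13 (mod 31); (25|31)=+1, (13|31)=-1; sign (−1)^1·+1^-1·-1^1 = +1.
(a,b)_5: α=4, u≡3; β=4, v≡4 (mod 5); (3|5)=-1, (4|5)=+1; sign (−1)^0·-1^4·+1^4 = +1.
(a,b)_53: α=-6, u≡28; β=-2, v≡15 (mod 53); (28|53)=+1, (15|53)=+1; sign (−1)^0·+1^-2·+1^-6 = +1.
(a,b)_59: α=-2, u≡35; β=-2, v≡44 (mod 59); (35|59)=+1, (44|59)=-1; sign (−1)^0·+1^-2·-1^-2 = +1.
(a,b)_17: α=2, u≡11; β=1, v≡10 (mod 17); (11|17)=-1, (10|17)=-1; sign (−1)^0·-1^1·-1^2 = -1.
(a,b)_13: α=-6, u≡12; β=-2, v≡2 (mod 13); (12|13)=+1, (2|13)=-1; sign (−1)^0·+1^-2·-1^-6 = +1.
|Ram(62, 336226)| = 2, even; anisotropic at {11, 17}.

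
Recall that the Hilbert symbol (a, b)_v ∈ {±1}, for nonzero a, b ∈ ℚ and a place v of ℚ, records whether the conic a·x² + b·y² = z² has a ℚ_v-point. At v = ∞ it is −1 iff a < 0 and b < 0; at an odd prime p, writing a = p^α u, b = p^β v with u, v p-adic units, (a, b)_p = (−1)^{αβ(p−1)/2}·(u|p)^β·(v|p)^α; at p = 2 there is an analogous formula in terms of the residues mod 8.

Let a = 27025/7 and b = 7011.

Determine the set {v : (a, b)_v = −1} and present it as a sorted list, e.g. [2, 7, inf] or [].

[2, 23]

Mod squares: a ≡ 7567, b ≡ 779. Check v ∈ {∞, 2, 3, 5, 7, 19, 23, 41, 47}.
v=3: a=3^0·(≡1), b=3^2·(≡2) mod 3; (1|3)=+1, (2|3)=-1; (−1)^{0·2·1}·(+1)^2·(-1)^0 = +1.
v=7: a=7^-1·(≡5), b=7^0·(≡4) mod 7; (5|7)=-1, (4|7)=+1; (−1)^{-1·0·3}·(-1)^0·(+1)^-1 = +1.
v=41: a=41^0·(≡36), b=41^1·(≡7) mod 41; (36|41)=+1, (7|41)=-1; (−1)^{0·1·20}·(+1)^1·(-1)^0 = +1.
v=19: a=19^0·(≡1), b=19^1·(≡8) mod 19; (1|19)=+1, (8|19)=-1; (−1)^{0·1·9}·(+1)^1·(-1)^0 = +1.
v=2: v_2(a)=0, v_2(b)=0; units ≡ 7, 3 (mod 8); ε·ε+αω+βω = 1·1+0·1+0·0 ≡ 1  ⇒  (a,b)_2 = -1.
v=23: a=23^1·(≡20), b=23^0·(≡19) mod 23; (20|23)=-1, (19|23)=-1; (−1)^{1·0·11}·(-1)^0·(-1)^1 = -1.
v=5: a=5^2·(≡3), b=5^0·(≡1) mod 5; (3|5)=-1, (1|5)=+1; (−1)^{2·0·2}·(-1)^0·(+1)^2 = +1.
v=47: a=47^1·(≡15), b=47^0·(≡8) mod 47; (15|47)=-1, (8|47)=+1; (−1)^{1·0·23}·(-1)^0·(+1)^1 = +1.
v=∞: 7567 > 0 and 779 > 0  ⇒  (a,b)_∞ = +1.
|Ram(7567, 779)| = 2, even; anisotropic at {2, 23}.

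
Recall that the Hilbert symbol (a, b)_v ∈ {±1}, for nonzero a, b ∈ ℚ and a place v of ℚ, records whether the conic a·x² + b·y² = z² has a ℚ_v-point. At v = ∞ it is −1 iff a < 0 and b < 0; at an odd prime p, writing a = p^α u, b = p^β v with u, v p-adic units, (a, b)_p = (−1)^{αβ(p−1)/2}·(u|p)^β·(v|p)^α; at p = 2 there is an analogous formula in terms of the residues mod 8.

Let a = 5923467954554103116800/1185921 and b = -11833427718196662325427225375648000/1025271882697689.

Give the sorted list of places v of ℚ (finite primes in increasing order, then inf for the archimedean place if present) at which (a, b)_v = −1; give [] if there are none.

Mod squares: a ≡ 1333, b ≡ -723905. Check v ∈ {∞, 2, 3, 5, 7, 11, 13, 31, 37, 43}.
v=2: v_2(a)=10, v_2(b)=8; units ≡ 5, 7 (mod 8); ε·ε+αω+βω = 0·1+10·0+8·1 ≡ 0  ⇒  (a,b)_2 = +1.
v=31: a=31^1·(≡23), b=31^2·(≡9) mod 31; (23|31)=-1, (9|31)=+1; (−1)^{1·2·15}·(-1)^2·(+1)^1 = +1.
v=5: a=5^2·(≡2), b=5^3·(≡4) mod 5; (2|5)=-1, (4|5)=+1; (−1)^{2·3·2}·(-1)^3·(+1)^2 = -1.
v=3: a=3^-4·(≡1), b=3^-14·(≡1) mod 3; (1|3)=+1, (1|3)=+1; (−1)^{-4·-14·1}·(+1)^-14·(+1)^-4 = +1.
v=7: a=7^4·(≡6), b=7^7·(≡5) mod 7; (6|7)=-1, (5|7)=-1; (−1)^{4·7·3}·(-1)^7·(-1)^4 = -1.
v=13: a=13^4·(≡5), b=13^7·(≡11) mod 13; (5|13)=-1, (11|13)=-1; (−1)^{4·7·6}·(-1)^7·(-1)^4 = -1.
v=∞: 1333 > 0 and -723905 < 0  ⇒  (a,b)_∞ = +1.
v=37: a=37^2·(≡21), b=37^3·(≡18) mod 37; (21|37)=+1, (18|37)=-1; (−1)^{2·3·18}·(+1)^3·(-1)^2 = +1.
v=43: a=43^3·(≡25), b=43^5·(≡6) mod 43; (25|43)=+1, (6|43)=+1; (−1)^{3·5·21}·(+1)^5·(+1)^3 = -1.
v=11: a=11^-4·(≡8), b=11^-8·(≡4) mod 11; (8|11)=-1, (4|11)=+1; (−1)^{-4·-8·5}·(-1)^-8·(+1)^-4 = +1.
(1333, -723905 / ℚ) ramifies at {5, 7, 13, 43}: a division algebra.

[5, 7, 13, 43]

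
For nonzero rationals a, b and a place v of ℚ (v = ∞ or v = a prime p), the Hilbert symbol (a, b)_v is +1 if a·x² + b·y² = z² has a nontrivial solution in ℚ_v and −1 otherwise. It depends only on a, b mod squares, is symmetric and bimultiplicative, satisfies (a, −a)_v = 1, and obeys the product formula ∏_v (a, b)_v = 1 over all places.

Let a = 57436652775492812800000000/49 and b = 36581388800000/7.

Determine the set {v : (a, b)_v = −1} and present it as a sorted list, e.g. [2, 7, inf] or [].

(a, b) ≡ (493, 346115) mod (ℚ^×)²; places V = {2, 5, 7, 11, 17, 23, 29, 31, ∞}.
(a,b)_∞: sgn(493)=+, sgn(346115)=+, so +1.
(a,b)_7: α=-2, u≡6; β=-1, v≡2 (mod 7); (6|7)=-1, (2|7)=+1; sign (−1)^0·-1^-1·+1^-2 = -1.
(a,b)_11: α=2, u≡3; β=1, v≡9 (mod 11); (3|11)=+1, (9|11)=+1; sign (−1)^0·+1^1·+1^2 = +1.
(a,b)_29: α=1, u≡10; β=1, v≡9 (mod 29); (10|29)=-1, (9|29)=+1; sign (−1)^0·-1^1·+1^1 = -1.
(a,b)_23: α=2, u≡14; β=0, v≡21 (mod 23); (14|23)=-1, (21|23)=-1; sign (−1)^0·-1^0·-1^2 = +1.
(a,b)_31: α=2, u≡1; β=1, v≡28 (mod 31); (1|31)=+1, (28|31)=+1; sign (−1)^0·+1^1·+1^2 = +1.
(a,b)_5: α=8, u≡2; β=5, v≡3 (mod 5); (2|5)=-1, (3|5)=-1; sign (−1)^0·-1^5·-1^8 = -1.
(a,b)_2: α=24, β=12; u≡5, v≡3 (mod 8); ε(u)ε(v)=0·1, αω(v)=24·1, βω(u)=12·1; sum ≡ 0  ⇒  +1.
(a,b)_17: α=3, u≡12; β=2, v≡10 (mod 17); (12|17)=-1, (10|17)=-1; sign (−1)^0·-1^2·-1^3 = -1.
(493, 346115 / ℚ) ramifies at {5, 7, 17, 29}: a division algebra.

[5, 7, 17, 29]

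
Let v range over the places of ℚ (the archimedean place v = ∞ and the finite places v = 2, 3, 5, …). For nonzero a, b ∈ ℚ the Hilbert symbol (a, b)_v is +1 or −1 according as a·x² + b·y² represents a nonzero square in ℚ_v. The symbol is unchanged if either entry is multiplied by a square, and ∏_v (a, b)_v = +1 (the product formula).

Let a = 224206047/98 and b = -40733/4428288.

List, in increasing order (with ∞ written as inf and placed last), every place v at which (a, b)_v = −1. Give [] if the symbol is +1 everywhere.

(a, b) ≡ (294814, -154) mod (ℚ^×)²; places V = {2, 3, 7, 11, 13, 17, 23, 29, 31, ∞}.
(a,b)_13: α=3, u≡2; β=0, v≡5 (mod 13); (2|13)=-1, (5|13)=-1; sign (−1)^0·-1^0·-1^3 = -1.
(a,b)_∞: sgn(294814)=+, sgn(-154)=−, so +1.
(a,b)_7: α=-2, u≡1; β=1, v≡3 (mod 7); (1|7)=+1, (3|7)=-1; sign (−1)^0·+1^1·-1^-2 = +1.
(a,b)_23: α=1, u≡19; β=2, v≡14 (mod 23); (19|23)=-1, (14|23)=-1; sign (−1)^0·-1^2·-1^1 = -1.
(a,b)_17: α=1, u≡15; β=0, v≡15 (mod 17); (15|17)=+1, (15|17)=+1; sign (−1)^0·+1^0·+1^1 = +1.
(a,b)_3: α=2, u≡1; β=-2, v≡2 (mod 3); (1|3)=+1, (2|3)=-1; sign (−1)^0·+1^-2·-1^2 = +1.
(a,b)_29: α=1, u≡20; β=0, v≡28 (mod 29); (20|29)=+1, (28|29)=+1; sign (−1)^0·+1^0·+1^1 = +1.
(a,b)_31: α=0, u≡7; β=-2, v≡14 (mod 31); (7|31)=+1, (14|31)=+1; sign (−1)^0·+1^-2·+1^0 = +1.
(a,b)_2: α=-1, β=-9; u≡7, v≡3 (mod 8); ε(u)ε(v)=1·1, αω(v)=-1·1, βω(u)=-9·0; sum ≡ 0  ⇒  +1.
(a,b)_11: α=0, u≡1; β=1, v≡10 (mod 11); (1|11)=+1, (10|11)=-1; sign (−1)^0·+1^1·-1^0 = +1.
|Ram(294814, -154)| = 2, even; anisotropic at {13, 23}.

[13, 23]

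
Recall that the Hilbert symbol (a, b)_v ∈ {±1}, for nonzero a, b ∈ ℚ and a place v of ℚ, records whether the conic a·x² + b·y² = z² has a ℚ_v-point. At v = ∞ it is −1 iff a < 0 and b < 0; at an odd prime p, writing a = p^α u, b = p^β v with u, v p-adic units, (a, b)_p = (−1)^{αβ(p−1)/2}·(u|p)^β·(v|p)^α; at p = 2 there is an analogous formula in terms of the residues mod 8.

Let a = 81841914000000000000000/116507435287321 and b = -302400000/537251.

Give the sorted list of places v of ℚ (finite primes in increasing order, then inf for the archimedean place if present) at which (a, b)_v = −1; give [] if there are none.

[7, 11]

(a, b) ≡ (385, -2310) mod (ℚ^×)²; places V = {2, 3, 5, 7, 11, 13, 17, ∞}.
(a,b)_7: α=1, u≡6; β=1, v≡3 (mod 7); (6|7)=-1, (3|7)=-1; sign (−1)^1·-1^1·-1^1 = -1.
(a,b)_11: α=1, u≡6; β=-1, v≡10 (mod 11); (6|11)=-1, (10|11)=-1; sign (−1)^1·-1^-1·-1^1 = -1.
(a,b)_2: α=16, β=9; u≡1, v≡5 (mod 8); ε(u)ε(v)=0·0, αω(v)=16·1, βω(u)=9·0; sum ≡ 0  ⇒  +1.
(a,b)_3: α=12, u≡1; β=3, v≡1 (mod 3); (1|3)=+1, (1|3)=+1; sign (−1)^0·+1^3·+1^12 = +1.
(a,b)_5: α=15, u≡2; β=5, v≡2 (mod 5); (2|5)=-1, (2|5)=-1; sign (−1)^0·-1^5·-1^15 = +1.
(a,b)_17: α=-6, u≡3; β=-2, v≡2 (mod 17); (3|17)=-1, (2|17)=+1; sign (−1)^0·-1^-2·+1^-6 = +1.
(a,b)_13: α=-6, u≡2; β=-2, v≡1 (mod 13); (2|13)=-1, (1|13)=+1; sign (−1)^0·-1^-2·+1^-6 = +1.
(a,b)_∞: sgn(385)=+, sgn(-2310)=−, so +1.
|Ram(385, -2310)| = 2, even; anisotropic at {7, 11}.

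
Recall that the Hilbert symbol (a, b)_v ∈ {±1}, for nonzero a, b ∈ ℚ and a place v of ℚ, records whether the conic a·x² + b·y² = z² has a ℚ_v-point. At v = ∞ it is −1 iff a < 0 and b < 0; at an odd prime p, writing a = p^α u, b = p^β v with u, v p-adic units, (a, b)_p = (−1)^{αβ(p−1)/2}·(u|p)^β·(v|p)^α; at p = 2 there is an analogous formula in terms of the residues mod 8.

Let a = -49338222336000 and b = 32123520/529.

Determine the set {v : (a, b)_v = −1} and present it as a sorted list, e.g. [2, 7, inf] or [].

(a, b) ≡ (-390, 330) mod (ℚ^×)²; places V = {2, 3, 5, 11, 13, 19, 23, ∞}.
(a,b)_∞: sgn(-390)=−, sgn(330)=+, so +1.
(a,b)_19: α=2, u≡16; β=0, v≡9 (mod 19); (16|19)=+1, (9|19)=+1; sign (−1)^0·+1^0·+1^2 = +1.
(a,b)_5: α=3, u≡2; β=1, v≡1 (mod 5); (2|5)=-1, (1|5)=+1; sign (−1)^0·-1^1·+1^3 = -1.
(a,b)_2: α=11, β=7; u≡5, v≡5 (mod 8); ε(u)ε(v)=0·0, αω(v)=11·1, βω(u)=7·1; sum ≡ 0  ⇒  +1.
(a,b)_11: α=0, u≡7; β=1, v≡7 (mod 11); (7|11)=-1, (7|11)=-1; sign (−1)^0·-1^1·-1^0 = -1.
(a,b)_23: α=0, u≡18; β=-2, v≡18 (mod 23); (18|23)=+1, (18|23)=+1; sign (−1)^0·+1^-2·+1^0 = +1.
(a,b)_13: α=3, u≡4; β=2, v≡8 (mod 13); (4|13)=+1, (8|13)=-1; sign (−1)^0·+1^2·-1^3 = -1.
(a,b)_3: α=5, u≡2; β=3, v≡2 (mod 3); (2|3)=-1, (2|3)=-1; sign (−1)^1·-1^3·-1^5 = -1.
Ram(-390, 330) = {3, 5, 11, 13}; no ℚ_3-point on the conic.

[3, 5, 11, 13]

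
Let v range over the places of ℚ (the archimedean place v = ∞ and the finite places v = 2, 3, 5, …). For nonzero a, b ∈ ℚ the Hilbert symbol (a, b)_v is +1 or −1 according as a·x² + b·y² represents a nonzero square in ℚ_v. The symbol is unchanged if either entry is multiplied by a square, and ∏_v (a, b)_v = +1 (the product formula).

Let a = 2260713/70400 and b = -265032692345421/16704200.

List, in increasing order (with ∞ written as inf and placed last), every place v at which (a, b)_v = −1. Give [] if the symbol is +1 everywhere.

[7, 11]

Mod squares: a ≡ 3003, b ≡ -42. Check v ∈ {∞, 2, 3, 5, 7, 11, 13, 17}.
v=17: a=17^0·(≡12), b=17^-4·(≡13) mod 17; (12|17)=-1, (13|17)=+1; (−1)^{0·-4·8}·(-1)^-4·(+1)^0 = +1.
v=11: a=11^-1·(≡9), b=11^2·(≡8) mod 11; (9|11)=+1, (8|11)=-1; (−1)^{-1·2·5}·(+1)^2·(-1)^-1 = -1.
v=∞: 3003 > 0 and -42 < 0  ⇒  (a,b)_∞ = +1.
v=5: a=5^-2·(≡3), b=5^-2·(≡3) mod 5; (3|5)=-1, (3|5)=-1; (−1)^{-2·-2·2}·(-1)^-2·(-1)^-2 = +1.
v=2: v_2(a)=-8, v_2(b)=-3; units ≡ 3, 3 (mod 8); ε·ε+αω+βω = 1·1+-8·1+-3·1 ≡ 0  ⇒  (a,b)_2 = +1.
v=3: a=3^1·(≡2), b=3^3·(≡1) mod 3; (2|3)=-1, (1|3)=+1; (−1)^{1·3·1}·(-1)^3·(+1)^1 = +1.
v=13: a=13^3·(≡3), b=13^6·(≡10) mod 13; (3|13)=+1, (10|13)=+1; (−1)^{3·6·6}·(+1)^6·(+1)^3 = +1.
v=7: a=7^3·(≡4), b=7^5·(≡1) mod 7; (4|7)=+1, (1|7)=+1; (−1)^{3·5·3}·(+1)^5·(+1)^3 = -1.
(3003, -42 / ℚ) ramifies at {7, 11}: a division algebra.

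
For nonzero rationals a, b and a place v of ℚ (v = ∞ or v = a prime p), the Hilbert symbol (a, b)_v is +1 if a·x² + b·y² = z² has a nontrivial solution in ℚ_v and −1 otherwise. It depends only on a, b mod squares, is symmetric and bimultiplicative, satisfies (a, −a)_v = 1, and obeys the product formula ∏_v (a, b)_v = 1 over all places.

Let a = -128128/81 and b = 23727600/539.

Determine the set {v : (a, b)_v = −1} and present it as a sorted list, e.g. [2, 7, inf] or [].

Mod squares: a ≡ -2002, b ≡ 429. Check v ∈ {∞, 2, 3, 5, 7, 11, 13}.
v=∞: -2002 < 0 and 429 > 0  ⇒  (a,b)_∞ = +1.
v=11: a=11^1·(≡3), b=11^-1·(≡10) mod 11; (3|11)=+1, (10|11)=-1; (−1)^{1·-1·5}·(+1)^-1·(-1)^1 = +1.
v=13: a=13^1·(≡8), b=13^3·(≡6) mod 13; (8|13)=-1, (6|13)=-1; (−1)^{1·3·6}·(-1)^3·(-1)^1 = +1.
v=3: a=3^-4·(≡2), b=3^3·(≡2) mod 3; (2|3)=-1, (2|3)=-1; (−1)^{-4·3·1}·(-1)^3·(-1)^-4 = -1.
v=5: a=5^0·(≡2), b=5^2·(≡1) mod 5; (2|5)=-1, (1|5)=+1; (−1)^{0·2·2}·(-1)^2·(+1)^0 = +1.
v=7: a=7^1·(≡2), b=7^-2·(≡2) mod 7; (2|7)=+1, (2|7)=+1; (−1)^{1·-2·3}·(+1)^-2·(+1)^1 = +1.
v=2: v_2(a)=7, v_2(b)=4; units ≡ 7, 5 (mod 8); ε·ε+αω+βω = 1·0+7·1+4·0 ≡ 1  ⇒  (a,b)_2 = -1.
Ram(-2002, 429) = {2, 3}; no ℚ_2-point on the conic.

[2, 3]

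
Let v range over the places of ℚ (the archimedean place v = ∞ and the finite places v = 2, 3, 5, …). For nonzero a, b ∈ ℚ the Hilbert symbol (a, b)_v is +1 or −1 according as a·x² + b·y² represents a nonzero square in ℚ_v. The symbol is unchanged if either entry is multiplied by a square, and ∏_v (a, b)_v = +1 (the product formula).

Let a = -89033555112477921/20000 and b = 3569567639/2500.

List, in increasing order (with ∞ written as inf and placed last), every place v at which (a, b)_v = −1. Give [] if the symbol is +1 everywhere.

Mod squares: a ≡ -2, b ≡ 81719. Check v ∈ {∞, 2, 3, 5, 11, 17, 19, 23}.
v=23: a=23^2·(≡11), b=23^1·(≡20) mod 23; (11|23)=-1, (20|23)=-1; (−1)^{2·1·11}·(-1)^1·(-1)^2 = -1.
v=5: a=5^-4·(≡2), b=5^-4·(≡1) mod 5; (2|5)=-1, (1|5)=+1; (−1)^{-4·-4·2}·(-1)^-4·(+1)^-4 = +1.
v=11: a=11^6·(≡5), b=11^3·(≡1) mod 11; (5|11)=+1, (1|11)=+1; (−1)^{6·3·5}·(+1)^3·(+1)^6 = +1.
v=17: a=17^0·(≡13), b=17^1·(≡2) mod 17; (13|17)=+1, (2|17)=+1; (−1)^{0·1·8}·(+1)^1·(+1)^0 = +1.
v=2: v_2(a)=-5, v_2(b)=-2; units ≡ 7, 7 (mod 8); ε·ε+αω+βω = 1·1+-5·0+-2·0 ≡ 1  ⇒  (a,b)_2 = -1.
v=∞: -2 < 0 and 81719 > 0  ⇒  (a,b)_∞ = +1.
v=19: a=19^4·(≡16), b=19^3·(≡1) mod 19; (16|19)=+1, (1|19)=+1; (−1)^{4·3·9}·(+1)^3·(+1)^4 = +1.
v=3: a=3^6·(≡1), b=3^0·(≡2) mod 3; (1|3)=+1, (2|3)=-1; (−1)^{6·0·1}·(+1)^0·(-1)^6 = +1.
Ram(-2, 81719) = {2, 23}; no ℚ_2-point on the conic.

[2, 23]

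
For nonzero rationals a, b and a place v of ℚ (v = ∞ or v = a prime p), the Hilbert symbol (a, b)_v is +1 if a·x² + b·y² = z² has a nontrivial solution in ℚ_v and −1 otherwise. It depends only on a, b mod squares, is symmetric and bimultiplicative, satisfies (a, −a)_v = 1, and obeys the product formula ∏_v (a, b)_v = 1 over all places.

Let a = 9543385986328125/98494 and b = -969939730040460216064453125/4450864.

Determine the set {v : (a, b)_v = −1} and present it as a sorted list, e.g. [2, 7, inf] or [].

[3, 11, 19, 29, 37, 43]

Mod squares: a ≡ 23606, b ≡ -12255. Check v ∈ {∞, 2, 3, 5, 7, 11, 19, 29, 37, 43}.
v=29: a=29^1·(≡21), b=29^2·(≡8) mod 29; (21|29)=-1, (8|29)=-1; (−1)^{1·2·14}·(-1)^2·(-1)^1 = -1.
v=19: a=19^0·(≡8), b=19^-1·(≡7) mod 19; (8|19)=-1, (7|19)=+1; (−1)^{0·-1·9}·(-1)^-1·(+1)^0 = -1.
v=5: a=5^12·(≡1), b=5^13·(≡4) mod 5; (1|5)=+1, (4|5)=+1; (−1)^{12·13·2}·(+1)^13·(+1)^12 = +1.
v=37: a=37^-1·(≡33), b=37^2·(≡35) mod 37; (33|37)=+1, (35|37)=-1; (−1)^{-1·2·18}·(+1)^2·(-1)^-1 = -1.
v=43: a=43^2·(≡12), b=43^3·(≡16) mod 43; (12|43)=-1, (16|43)=+1; (−1)^{2·3·21}·(-1)^3·(+1)^2 = -1.
v=∞: 23606 > 0 and -12255 < 0  ⇒  (a,b)_∞ = +1.
v=2: v_2(a)=-1, v_2(b)=-4; units ≡ 3, 1 (mod 8); ε·ε+αω+βω = 1·0+-1·0+-4·1 ≡ 0  ⇒  (a,b)_2 = +1.
v=3: a=3^6·(≡2), b=3^11·(≡1) mod 3; (2|3)=-1, (1|3)=+1; (−1)^{6·11·1}·(-1)^11·(+1)^6 = -1.
v=7: a=7^0·(≡2), b=7^2·(≡1) mod 7; (2|7)=+1, (1|7)=+1; (−1)^{0·2·3}·(+1)^2·(+1)^0 = +1.
v=11: a=11^-3·(≡1), b=11^-4·(≡10) mod 11; (1|11)=+1, (10|11)=-1; (−1)^{-3·-4·5}·(+1)^-4·(-1)^-3 = -1.
(23606, -12255 / ℚ) ramifies at {3, 11, 19, 29, 37, 43}: a division algebra.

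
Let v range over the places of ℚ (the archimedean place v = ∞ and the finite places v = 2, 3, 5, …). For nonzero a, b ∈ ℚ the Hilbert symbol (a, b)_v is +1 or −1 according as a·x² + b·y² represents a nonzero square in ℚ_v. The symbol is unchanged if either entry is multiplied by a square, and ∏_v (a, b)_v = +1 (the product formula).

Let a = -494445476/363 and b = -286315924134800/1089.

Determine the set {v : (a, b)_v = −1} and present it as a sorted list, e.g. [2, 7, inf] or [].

[17, 29, 41, inf]

(a, b) ≡ (-26187, -6084113) mod (ℚ^×)²; places V = {2, 3, 5, 7, 11, 17, 29, 41, 43, ∞}.
(a,b)_11: α=-2, u≡1; β=-2, v≡5 (mod 11); (1|11)=+1, (5|11)=+1; sign (−1)^0·+1^-2·+1^-2 = +1.
(a,b)_3: α=-1, u≡1; β=-2, v≡1 (mod 3); (1|3)=+1, (1|3)=+1; sign (−1)^0·+1^-2·+1^-1 = +1.
(a,b)_29: α=1, u≡20; β=1, v≡27 (mod 29); (20|29)=+1, (27|29)=-1; sign (−1)^0·+1^1·-1^1 = -1.
(a,b)_41: α=0, u≡12; β=1, v≡13 (mod 41); (12|41)=-1, (13|41)=-1; sign (−1)^0·-1^1·-1^0 = -1.
(a,b)_∞: sgn(-26187)=−, sgn(-6084113)=−, so -1.
(a,b)_7: α=3, u≡1; β=7, v≡6 (mod 7); (1|7)=+1, (6|7)=-1; sign (−1)^1·+1^7·-1^3 = +1.
(a,b)_2: α=2, β=4; u≡5, v≡7 (mod 8); ε(u)ε(v)=0·1, αω(v)=2·0, βω(u)=4·1; sum ≡ 0  ⇒  +1.
(a,b)_43: α=1, u≡15; β=1, v≡2 (mod 43); (15|43)=+1, (2|43)=-1; sign (−1)^1·+1^1·-1^1 = +1.
(a,b)_5: α=0, u≡3; β=2, v≡2 (mod 5); (3|5)=-1, (2|5)=-1; sign (−1)^0·-1^2·-1^0 = +1.
(a,b)_17: α=2, u≡5; β=1, v≡3 (mod 17); (5|17)=-1, (3|17)=-1; sign (−1)^0·-1^1·-1^2 = -1.
|Ram(-26187, -6084113)| = 4, even; anisotropic at {17, 29, 41, ∞}.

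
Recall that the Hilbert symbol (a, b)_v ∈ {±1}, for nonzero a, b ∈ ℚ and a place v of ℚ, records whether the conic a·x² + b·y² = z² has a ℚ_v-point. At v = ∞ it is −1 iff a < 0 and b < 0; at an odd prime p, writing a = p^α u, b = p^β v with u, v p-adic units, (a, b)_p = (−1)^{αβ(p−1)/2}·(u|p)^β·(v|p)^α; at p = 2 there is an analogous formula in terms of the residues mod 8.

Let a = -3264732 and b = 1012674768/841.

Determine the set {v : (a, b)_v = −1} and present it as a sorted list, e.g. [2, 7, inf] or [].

(a, b) ≡ (-90687, 1291677) mod (ℚ^×)²; places V = {2, 3, 7, 17, 19, 29, 31, 37, 43, ∞}.
(a,b)_17: α=0, u≡16; β=1, v≡2 (mod 17); (16|17)=+1, (2|17)=+1; sign (−1)^0·+1^1·+1^0 = +1.
(a,b)_19: α=1, u≡8; β=1, v≡1 (mod 19); (8|19)=-1, (1|19)=+1; sign (−1)^1·-1^1·+1^1 = +1.
(a,b)_37: α=1, u≡9; β=0, v≡21 (mod 37); (9|37)=+1, (21|37)=+1; sign (−1)^0·+1^0·+1^1 = +1.
(a,b)_2: α=2, β=4; u≡1, v≡5 (mod 8); ε(u)ε(v)=0·0, αω(v)=2·1, βω(u)=4·0; sum ≡ 0  ⇒  +1.
(a,b)_43: α=1, u≡14; β=1, v≡14 (mod 43); (14|43)=+1, (14|43)=+1; sign (−1)^1·+1^1·+1^1 = -1.
(a,b)_31: α=0, u≡2; β=1, v≡30 (mod 31); (2|31)=+1, (30|31)=-1; sign (−1)^0·+1^1·-1^0 = +1.
(a,b)_∞: sgn(-90687)=−, sgn(1291677)=+, so +1.
(a,b)_29: α=0, u≡1; β=-2, v≡17 (mod 29); (1|29)=+1, (17|29)=-1; sign (−1)^0·+1^-2·-1^0 = +1.
(a,b)_3: α=3, u≡2; β=1, v≡2 (mod 3); (2|3)=-1, (2|3)=-1; sign (−1)^1·-1^1·-1^3 = -1.
(a,b)_7: α=0, u≡5; β=2, v≡4 (mod 7); (5|7)=-1, (4|7)=+1; sign (−1)^0·-1^2·+1^0 = +1.
Ram(-90687, 1291677) = {3, 43}; no ℚ_3-point on the conic.

[3, 43]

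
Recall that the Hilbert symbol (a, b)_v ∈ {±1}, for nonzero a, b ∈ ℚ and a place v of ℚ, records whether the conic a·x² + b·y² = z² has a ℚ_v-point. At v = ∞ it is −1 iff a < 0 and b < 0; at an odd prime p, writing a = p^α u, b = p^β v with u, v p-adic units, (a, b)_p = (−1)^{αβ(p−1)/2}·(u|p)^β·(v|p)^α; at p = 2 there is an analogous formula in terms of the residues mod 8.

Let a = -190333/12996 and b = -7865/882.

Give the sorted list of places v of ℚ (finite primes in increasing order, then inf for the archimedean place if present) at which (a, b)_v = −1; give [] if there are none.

[5, inf]

Mod squares: a ≡ -13, b ≡ -130. Check v ∈ {∞, 2, 3, 5, 7, 11, 13, 19}.
v=11: a=11^4·(≡4), b=11^2·(≡6) mod 11; (4|11)=+1, (6|11)=-1; (−1)^{4·2·5}·(+1)^2·(-1)^4 = +1.
v=2: v_2(a)=-2, v_2(b)=-1; units ≡ 3, 7 (mod 8); ε·ε+αω+βω = 1·1+-2·0+-1·1 ≡ 0  ⇒  (a,b)_2 = +1.
v=7: a=7^0·(≡1), b=7^-2·(≡6) mod 7; (1|7)=+1, (6|7)=-1; (−1)^{0·-2·3}·(+1)^-2·(-1)^0 = +1.
v=3: a=3^-2·(≡2), b=3^-2·(≡2) mod 3; (2|3)=-1, (2|3)=-1; (−1)^{-2·-2·1}·(-1)^-2·(-1)^-2 = +1.
v=∞: -13 < 0 and -130 < 0  ⇒  (a,b)_∞ = -1.
v=5: a=5^0·(≡2), b=5^1·(≡1) mod 5; (2|5)=-1, (1|5)=+1; (−1)^{0·1·2}·(-1)^1·(+1)^0 = -1.
v=13: a=13^1·(≡4), b=13^1·(≡10) mod 13; (4|13)=+1, (10|13)=+1; (−1)^{1·1·6}·(+1)^1·(+1)^1 = +1.
v=19: a=19^-2·(≡5), b=19^0·(≡12) mod 19; (5|19)=+1, (12|19)=-1; (−1)^{-2·0·9}·(+1)^0·(-1)^-2 = +1.
(-13, -130 / ℚ) ramifies at {5, ∞}: a division algebra.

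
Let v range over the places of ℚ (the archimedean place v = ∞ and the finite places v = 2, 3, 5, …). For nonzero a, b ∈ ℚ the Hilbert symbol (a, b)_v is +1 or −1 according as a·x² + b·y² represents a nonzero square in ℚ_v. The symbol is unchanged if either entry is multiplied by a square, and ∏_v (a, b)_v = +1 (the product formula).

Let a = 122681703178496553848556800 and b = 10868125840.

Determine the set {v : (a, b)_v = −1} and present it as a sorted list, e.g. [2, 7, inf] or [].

[5, 13, 29, 41]

(a, b) ≡ (21197, 679257865) mod (ℚ^×)²; places V = {2, 5, 7, 11, 13, 17, 29, 41, 47, ∞}.
(a,b)_47: α=3, u≡7; β=1, v≡10 (mod 47); (7|47)=+1, (10|47)=-1; sign (−1)^1·+1^1·-1^3 = +1.
(a,b)_29: α=2, u≡8; β=1, v≡20 (mod 29); (8|29)=-1, (20|29)=+1; sign (−1)^0·-1^1·+1^2 = -1.
(a,b)_41: α=3, u≡25; β=1, v≡6 (mod 41); (25|41)=+1, (6|41)=-1; sign (−1)^0·+1^1·-1^3 = -1.
(a,b)_11: α=3, u≡7; β=1, v≡9 (mod 11); (7|11)=-1, (9|11)=+1; sign (−1)^1·-1^1·+1^3 = +1.
(a,b)_2: α=8, β=4; u≡5, v≡1 (mod 8); ε(u)ε(v)=0·0, αω(v)=8·0, βω(u)=4·1; sum ≡ 0  ⇒  +1.
(a,b)_∞: sgn(21197)=+, sgn(679257865)=+, so +1.
(a,b)_13: α=2, u≡5; β=1, v≡12 (mod 13); (5|13)=-1, (12|13)=+1; sign (−1)^0·-1^1·+1^2 = -1.
(a,b)_7: α=2, u≡4; β=0, v≡5 (mod 7); (4|7)=+1, (5|7)=-1; sign (−1)^0·+1^0·-1^2 = +1.
(a,b)_17: α=2, u≡13; β=1, v≡13 (mod 17); (13|17)=+1, (13|17)=+1; sign (−1)^0·+1^1·+1^2 = +1.
(a,b)_5: α=2, u≡2; β=1, v≡3 (mod 5); (2|5)=-1, (3|5)=-1; sign (−1)^0·-1^1·-1^2 = -1.
|Ram(21197, 679257865)| = 4, even; anisotropic at {5, 13, 29, 41}.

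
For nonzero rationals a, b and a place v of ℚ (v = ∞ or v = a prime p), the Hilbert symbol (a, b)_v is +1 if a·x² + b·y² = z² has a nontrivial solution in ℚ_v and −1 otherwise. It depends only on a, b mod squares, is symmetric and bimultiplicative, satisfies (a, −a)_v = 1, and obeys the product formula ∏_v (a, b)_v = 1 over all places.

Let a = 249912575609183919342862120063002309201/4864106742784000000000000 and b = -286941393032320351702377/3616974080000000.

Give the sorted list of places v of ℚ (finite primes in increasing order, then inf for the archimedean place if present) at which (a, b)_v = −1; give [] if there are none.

[3, 11, 13, 17]

Mod squares: a ≡ 561, b ≡ -1365. Check v ∈ {∞, 2, 3, 5, 7, 11, 13, 17, 19, 41}.
v=∞: 561 > 0 and -1365 < 0  ⇒  (a,b)_∞ = +1.
v=13: a=13^2·(≡8), b=13^1·(≡10) mod 13; (8|13)=-1, (10|13)=+1; (−1)^{2·1·6}·(-1)^1·(+1)^2 = -1.
v=5: a=5^-12·(≡4), b=5^-7·(≡2) mod 5; (4|5)=+1, (2|5)=-1; (−1)^{-12·-7·2}·(+1)^-7·(-1)^-12 = +1.
v=19: a=19^6·(≡3), b=19^4·(≡8) mod 19; (3|19)=-1, (8|19)=-1; (−1)^{6·4·9}·(-1)^4·(-1)^6 = +1.
v=2: v_2(a)=-22, v_2(b)=-14; units ≡ 1, 3 (mod 8); ε·ε+αω+βω = 0·1+-22·1+-14·0 ≡ 0  ⇒  (a,b)_2 = +1.
v=11: a=11^7·(≡2), b=11^6·(≡6) mod 11; (2|11)=-1, (6|11)=-1; (−1)^{7·6·5}·(-1)^6·(-1)^7 = -1.
v=3: a=3^19·(≡1), b=3^9·(≡1) mod 3; (1|3)=+1, (1|3)=+1; (−1)^{19·9·1}·(+1)^9·(+1)^19 = -1.
v=7: a=7^10·(≡1), b=7^5·(≡4) mod 7; (1|7)=+1, (4|7)=+1; (−1)^{10·5·3}·(+1)^5·(+1)^10 = +1.
v=17: a=17^3·(≡4), b=17^2·(≡7) mod 17; (4|17)=+1, (7|17)=-1; (−1)^{3·2·8}·(+1)^2·(-1)^3 = -1.
v=41: a=41^-6·(≡38), b=41^-4·(≡30) mod 41; (38|41)=-1, (30|41)=-1; (−1)^{-6·-4·20}·(-1)^-4·(-1)^-6 = +1.
|Ram(561, -1365)| = 4, even; anisotropic at {3, 11, 13, 17}.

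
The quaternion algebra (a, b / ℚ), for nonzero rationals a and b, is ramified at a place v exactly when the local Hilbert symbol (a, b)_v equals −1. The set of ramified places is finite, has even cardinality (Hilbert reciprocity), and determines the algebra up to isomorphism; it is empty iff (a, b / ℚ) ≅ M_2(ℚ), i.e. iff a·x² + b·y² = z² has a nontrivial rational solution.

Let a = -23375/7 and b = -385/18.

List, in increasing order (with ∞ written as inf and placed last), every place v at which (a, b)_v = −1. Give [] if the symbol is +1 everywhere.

[2, 11, 17, inf]

Mod squares: a ≡ -6545, b ≡ -770. Check v ∈ {∞, 2, 3, 5, 7, 11, 17}.
v=17: a=17^1·(≡10), b=17^0·(≡6) mod 17; (10|17)=-1, (6|17)=-1; (−1)^{1·0·8}·(-1)^0·(-1)^1 = -1.
v=3: a=3^0·(≡1), b=3^-2·(≡1) mod 3; (1|3)=+1, (1|3)=+1; (−1)^{0·-2·1}·(+1)^-2·(+1)^0 = +1.
v=11: a=11^1·(≡6), b=11^1·(≡6) mod 11; (6|11)=-1, (6|11)=-1; (−1)^{1·1·5}·(-1)^1·(-1)^1 = -1.
v=∞: -6545 < 0 and -770 < 0  ⇒  (a,b)_∞ = -1.
v=5: a=5^3·(≡4), b=5^1·(≡1) mod 5; (4|5)=+1, (1|5)=+1; (−1)^{3·1·2}·(+1)^1·(+1)^3 = +1.
v=2: v_2(a)=0, v_2(b)=-1; units ≡ 7, 7 (mod 8); ε·ε+αω+βω = 1·1+0·0+-1·0 ≡ 1  ⇒  (a,b)_2 = -1.
v=7: a=7^-1·(≡5), b=7^1·(≡2) mod 7; (5|7)=-1, (2|7)=+1; (−1)^{-1·1·3}·(-1)^1·(+1)^-1 = +1.
|Ram(-6545, -770)| = 4, even; anisotropic at {2, 11, 17, ∞}.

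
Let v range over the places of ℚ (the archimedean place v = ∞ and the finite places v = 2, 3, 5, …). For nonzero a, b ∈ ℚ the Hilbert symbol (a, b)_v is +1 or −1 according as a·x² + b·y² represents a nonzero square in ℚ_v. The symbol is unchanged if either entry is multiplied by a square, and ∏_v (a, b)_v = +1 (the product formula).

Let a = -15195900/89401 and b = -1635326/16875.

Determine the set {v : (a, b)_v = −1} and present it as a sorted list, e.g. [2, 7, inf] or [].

(a, b) ≡ (-111, -100122) mod (ℚ^×)²; places V = {2, 3, 5, 7, 11, 13, 23, 37, 41, ∞}.
(a,b)_2: α=2, β=1; u≡1, v≡3 (mod 8); ε(u)ε(v)=0·1, αω(v)=2·1, βω(u)=1·0; sum ≡ 0  ⇒  +1.
(a,b)_41: α=0, u≡24; β=1, v≡2 (mod 41); (24|41)=-1, (2|41)=+1; sign (−1)^0·-1^1·+1^0 = -1.
(a,b)_3: α=1, u≡2; β=-3, v≡1 (mod 3); (2|3)=-1, (1|3)=+1; sign (−1)^1·-1^-3·+1^1 = +1.
(a,b)_11: α=0, u≡7; β=1, v≡10 (mod 11); (7|11)=-1, (10|11)=-1; sign (−1)^0·-1^1·-1^0 = -1.
(a,b)_∞: sgn(-111)=−, sgn(-100122)=−, so -1.
(a,b)_37: α=3, u≡16; β=1, v≡18 (mod 37); (16|37)=+1, (18|37)=-1; sign (−1)^0·+1^1·-1^3 = -1.
(a,b)_7: α=0, u≡2; β=2, v≡6 (mod 7); (2|7)=+1, (6|7)=-1; sign (−1)^0·+1^2·-1^0 = +1.
(a,b)_23: α=-2, u≡2; β=0, v≡7 (mod 23); (2|23)=+1, (7|23)=-1; sign (−1)^0·+1^0·-1^-2 = +1.
(a,b)_13: α=-2, u≡11; β=0, v≡9 (mod 13); (11|13)=-1, (9|13)=+1; sign (−1)^0·-1^0·+1^-2 = +1.
(a,b)_5: α=2, u≡4; β=-4, v≡2 (mod 5); (4|5)=+1, (2|5)=-1; sign (−1)^0·+1^-4·-1^2 = +1.
(-111, -100122 / ℚ) ramifies at {11, 37, 41, ∞}: a division algebra.

[11, 37, 41, inf]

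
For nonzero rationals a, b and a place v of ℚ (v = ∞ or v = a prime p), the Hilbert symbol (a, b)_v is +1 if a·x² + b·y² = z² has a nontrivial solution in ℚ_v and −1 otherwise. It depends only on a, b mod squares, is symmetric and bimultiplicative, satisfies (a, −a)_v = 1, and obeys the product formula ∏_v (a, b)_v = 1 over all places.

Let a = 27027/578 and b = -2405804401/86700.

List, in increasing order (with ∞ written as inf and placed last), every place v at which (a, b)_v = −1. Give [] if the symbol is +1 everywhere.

Mod squares: a ≡ 6006, b ≡ -3. Check v ∈ {∞, 2, 3, 5, 7, 11, 13, 17}.
v=∞: 6006 > 0 and -3 < 0  ⇒  (a,b)_∞ = +1.
v=7: a=7^1·(≡1), b=7^6·(≡1) mod 7; (1|7)=+1, (1|7)=+1; (−1)^{1·6·3}·(+1)^6·(+1)^1 = +1.
v=5: a=5^0·(≡4), b=5^-2·(≡3) mod 5; (4|5)=+1, (3|5)=-1; (−1)^{0·-2·2}·(+1)^-2·(-1)^0 = +1.
v=13: a=13^1·(≡2), b=13^2·(≡10) mod 13; (2|13)=-1, (10|13)=+1; (−1)^{1·2·6}·(-1)^2·(+1)^1 = +1.
v=3: a=3^3·(≡1), b=3^-1·(≡2) mod 3; (1|3)=+1, (2|3)=-1; (−1)^{3·-1·1}·(+1)^-1·(-1)^3 = +1.
v=2: v_2(a)=-1, v_2(b)=-2; units ≡ 3, 5 (mod 8); ε·ε+αω+βω = 1·0+-1·1+-2·1 ≡ 1  ⇒  (a,b)_2 = -1.
v=11: a=11^1·(≡8), b=11^2·(≡8) mod 11; (8|11)=-1, (8|11)=-1; (−1)^{1·2·5}·(-1)^2·(-1)^1 = -1.
v=17: a=17^-2·(≡7), b=17^-2·(≡14) mod 17; (7|17)=-1, (14|17)=-1; (−1)^{-2·-2·8}·(-1)^-2·(-1)^-2 = +1.
(6006, -3 / ℚ) ramifies at {2, 11}: a division algebra.

[2, 11]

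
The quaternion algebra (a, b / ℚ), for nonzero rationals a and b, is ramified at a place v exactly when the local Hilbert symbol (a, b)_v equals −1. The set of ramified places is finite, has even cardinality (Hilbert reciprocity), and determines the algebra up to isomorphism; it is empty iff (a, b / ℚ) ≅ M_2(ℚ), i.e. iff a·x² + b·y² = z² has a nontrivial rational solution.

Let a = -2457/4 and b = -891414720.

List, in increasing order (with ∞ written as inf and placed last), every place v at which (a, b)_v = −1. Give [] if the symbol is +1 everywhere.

[3, 5, 7, inf]

Mod squares: a ≡ -273, b ≡ -595. Check v ∈ {∞, 2, 3, 5, 7, 13, 17}.
v=2: v_2(a)=-2, v_2(b)=6; units ≡ 7, 5 (mod 8); ε·ε+αω+βω = 1·0+-2·1+6·0 ≡ 0  ⇒  (a,b)_2 = +1.
v=∞: -273 < 0 and -595 < 0  ⇒  (a,b)_∞ = -1.
v=13: a=13^1·(≡8), b=13^0·(≡12) mod 13; (8|13)=-1, (12|13)=+1; (−1)^{1·0·6}·(-1)^0·(+1)^1 = +1.
v=3: a=3^3·(≡2), b=3^4·(≡2) mod 3; (2|3)=-1, (2|3)=-1; (−1)^{3·4·1}·(-1)^4·(-1)^3 = -1.
v=5: a=5^0·(≡2), b=5^1·(≡1) mod 5; (2|5)=-1, (1|5)=+1; (−1)^{0·1·2}·(-1)^1·(+1)^0 = -1.
v=7: a=7^1·(≡5), b=7^1·(≡6) mod 7; (5|7)=-1, (6|7)=-1; (−1)^{1·1·3}·(-1)^1·(-1)^1 = -1.
v=17: a=17^0·(≡2), b=17^3·(≡1) mod 17; (2|17)=+1, (1|17)=+1; (−1)^{0·3·8}·(+1)^3·(+1)^0 = +1.
|Ram(-273, -595)| = 4, even; anisotropic at {3, 5, 7, ∞}.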